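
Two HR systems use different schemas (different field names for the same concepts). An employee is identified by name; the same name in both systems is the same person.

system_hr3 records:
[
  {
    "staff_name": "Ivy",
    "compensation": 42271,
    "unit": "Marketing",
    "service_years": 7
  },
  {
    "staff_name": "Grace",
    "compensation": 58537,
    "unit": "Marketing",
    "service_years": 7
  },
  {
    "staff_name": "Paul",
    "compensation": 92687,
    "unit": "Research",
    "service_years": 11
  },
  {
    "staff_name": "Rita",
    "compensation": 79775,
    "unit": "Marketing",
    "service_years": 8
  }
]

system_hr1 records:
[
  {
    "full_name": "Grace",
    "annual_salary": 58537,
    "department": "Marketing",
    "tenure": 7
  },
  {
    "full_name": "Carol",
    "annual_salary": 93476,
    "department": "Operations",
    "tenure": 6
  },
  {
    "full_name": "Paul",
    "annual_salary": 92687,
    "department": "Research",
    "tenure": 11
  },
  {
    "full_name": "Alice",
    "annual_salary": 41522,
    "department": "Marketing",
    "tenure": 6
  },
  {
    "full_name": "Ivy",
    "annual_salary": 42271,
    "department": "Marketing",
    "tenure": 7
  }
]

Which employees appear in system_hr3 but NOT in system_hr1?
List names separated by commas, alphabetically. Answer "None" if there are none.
Rita

Schema mapping: "staff_name" (system_hr3) = "full_name" (system_hr1) = employee name

Names in system_hr3: ['Grace', 'Ivy', 'Paul', 'Rita']
Names in system_hr1: ['Alice', 'Carol', 'Grace', 'Ivy', 'Paul']

In system_hr3 but not system_hr1: ['Rita']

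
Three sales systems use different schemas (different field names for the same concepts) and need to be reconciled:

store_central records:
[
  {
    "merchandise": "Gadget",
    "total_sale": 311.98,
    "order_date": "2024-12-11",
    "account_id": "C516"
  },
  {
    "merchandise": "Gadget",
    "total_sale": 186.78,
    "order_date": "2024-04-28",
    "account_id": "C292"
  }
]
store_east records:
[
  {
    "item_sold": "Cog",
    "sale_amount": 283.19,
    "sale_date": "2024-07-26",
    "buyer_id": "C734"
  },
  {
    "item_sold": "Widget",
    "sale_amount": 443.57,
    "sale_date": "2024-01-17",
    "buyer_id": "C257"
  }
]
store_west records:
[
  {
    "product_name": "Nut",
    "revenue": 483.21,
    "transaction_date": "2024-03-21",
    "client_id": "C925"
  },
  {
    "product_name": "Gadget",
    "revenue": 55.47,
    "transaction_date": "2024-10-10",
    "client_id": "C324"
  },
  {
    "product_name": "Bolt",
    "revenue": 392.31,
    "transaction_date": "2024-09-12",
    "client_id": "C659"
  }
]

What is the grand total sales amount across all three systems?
2156.51

Schema reconciliation - all amount fields map to sale amount:

store_central (total_sale): 498.76
store_east (sale_amount): 726.76
store_west (revenue): 930.99

Grand total: 2156.51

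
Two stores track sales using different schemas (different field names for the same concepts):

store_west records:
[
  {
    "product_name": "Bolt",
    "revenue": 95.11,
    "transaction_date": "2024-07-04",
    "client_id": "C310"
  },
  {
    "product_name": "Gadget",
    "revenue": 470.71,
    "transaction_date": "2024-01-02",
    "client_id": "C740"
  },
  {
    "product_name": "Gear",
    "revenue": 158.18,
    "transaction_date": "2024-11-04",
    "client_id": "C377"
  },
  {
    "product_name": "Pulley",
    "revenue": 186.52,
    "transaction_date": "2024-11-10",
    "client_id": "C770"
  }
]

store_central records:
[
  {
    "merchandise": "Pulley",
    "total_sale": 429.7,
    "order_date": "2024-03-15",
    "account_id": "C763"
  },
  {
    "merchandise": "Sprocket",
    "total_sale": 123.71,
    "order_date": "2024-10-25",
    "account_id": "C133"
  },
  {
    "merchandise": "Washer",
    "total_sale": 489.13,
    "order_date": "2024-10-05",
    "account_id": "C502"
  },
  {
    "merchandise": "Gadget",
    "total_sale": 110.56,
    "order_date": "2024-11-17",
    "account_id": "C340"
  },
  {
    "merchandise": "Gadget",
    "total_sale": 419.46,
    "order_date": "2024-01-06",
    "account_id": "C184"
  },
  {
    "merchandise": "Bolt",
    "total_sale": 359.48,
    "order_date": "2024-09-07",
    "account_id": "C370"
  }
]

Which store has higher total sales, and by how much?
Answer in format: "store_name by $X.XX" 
store_central by $1021.52

Schema mapping: "revenue" (store_west) = "total_sale" (store_central) = sale amount

Total for store_west: 910.52
Total for store_central: 1932.04

Difference: |910.52 - 1932.04| = 1021.52
store_central has higher sales by $1021.52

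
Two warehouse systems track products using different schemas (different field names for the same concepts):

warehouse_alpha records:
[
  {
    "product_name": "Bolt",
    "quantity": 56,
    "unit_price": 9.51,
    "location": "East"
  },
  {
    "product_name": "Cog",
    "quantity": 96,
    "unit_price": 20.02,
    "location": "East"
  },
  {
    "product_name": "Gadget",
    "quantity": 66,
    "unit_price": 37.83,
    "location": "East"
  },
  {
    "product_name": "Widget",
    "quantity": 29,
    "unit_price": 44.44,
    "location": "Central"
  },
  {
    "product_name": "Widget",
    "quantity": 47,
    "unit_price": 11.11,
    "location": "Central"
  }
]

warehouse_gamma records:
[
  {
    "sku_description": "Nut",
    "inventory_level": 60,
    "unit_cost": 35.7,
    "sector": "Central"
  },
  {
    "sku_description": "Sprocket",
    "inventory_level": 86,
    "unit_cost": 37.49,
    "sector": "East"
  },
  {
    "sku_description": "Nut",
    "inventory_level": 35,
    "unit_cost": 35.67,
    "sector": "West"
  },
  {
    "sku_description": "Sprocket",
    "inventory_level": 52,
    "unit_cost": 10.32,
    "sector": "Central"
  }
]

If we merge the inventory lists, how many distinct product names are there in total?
6

Schema mapping: "product_name" (warehouse_alpha) = "sku_description" (warehouse_gamma) = product name

Products in warehouse_alpha: ['Bolt', 'Cog', 'Gadget', 'Widget']
Products in warehouse_gamma: ['Nut', 'Sprocket']

Union (unique products): ['Bolt', 'Cog', 'Gadget', 'Nut', 'Sprocket', 'Widget']
Count: 6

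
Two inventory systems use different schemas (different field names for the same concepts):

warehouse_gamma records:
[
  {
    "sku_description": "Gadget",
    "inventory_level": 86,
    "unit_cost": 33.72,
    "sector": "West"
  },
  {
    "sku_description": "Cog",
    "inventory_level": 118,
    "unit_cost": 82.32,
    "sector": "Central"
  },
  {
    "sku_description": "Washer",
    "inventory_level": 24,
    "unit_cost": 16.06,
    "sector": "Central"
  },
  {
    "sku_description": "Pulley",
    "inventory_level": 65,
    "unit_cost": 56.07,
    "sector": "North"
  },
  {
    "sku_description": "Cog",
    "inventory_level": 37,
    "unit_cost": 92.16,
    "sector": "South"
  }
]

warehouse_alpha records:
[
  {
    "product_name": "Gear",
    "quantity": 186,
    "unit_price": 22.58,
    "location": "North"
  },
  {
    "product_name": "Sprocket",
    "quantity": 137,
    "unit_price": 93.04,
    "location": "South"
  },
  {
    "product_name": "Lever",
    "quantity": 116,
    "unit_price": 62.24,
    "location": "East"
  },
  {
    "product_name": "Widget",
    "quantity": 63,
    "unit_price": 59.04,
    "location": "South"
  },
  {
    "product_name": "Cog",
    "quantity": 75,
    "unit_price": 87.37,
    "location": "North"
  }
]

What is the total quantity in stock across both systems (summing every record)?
907

To reconcile these schemas, identify the field holding the quantity in stock in each system:
1. In warehouse_gamma it is "inventory_level"
2. In warehouse_alpha it is "quantity"

From warehouse_gamma: 86 + 118 + 24 + 65 + 37 = 330
From warehouse_alpha: 186 + 137 + 116 + 63 + 75 = 577

Total: 330 + 577 = 907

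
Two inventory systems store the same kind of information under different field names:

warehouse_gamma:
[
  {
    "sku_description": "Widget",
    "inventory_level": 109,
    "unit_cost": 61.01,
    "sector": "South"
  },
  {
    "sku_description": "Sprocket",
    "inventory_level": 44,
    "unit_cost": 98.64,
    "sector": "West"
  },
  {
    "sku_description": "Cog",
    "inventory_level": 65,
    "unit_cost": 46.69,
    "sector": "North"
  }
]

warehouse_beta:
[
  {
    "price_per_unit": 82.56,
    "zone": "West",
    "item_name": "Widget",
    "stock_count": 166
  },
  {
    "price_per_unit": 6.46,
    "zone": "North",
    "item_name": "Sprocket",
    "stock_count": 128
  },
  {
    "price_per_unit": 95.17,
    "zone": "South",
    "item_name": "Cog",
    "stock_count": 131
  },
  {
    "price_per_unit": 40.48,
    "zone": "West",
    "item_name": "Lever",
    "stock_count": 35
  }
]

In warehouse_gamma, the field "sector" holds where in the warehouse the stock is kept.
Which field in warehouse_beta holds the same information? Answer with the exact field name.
zone

In warehouse_gamma, "sector" holds where in the warehouse the stock is kept.
The fields in warehouse_beta are: "price_per_unit", "zone", "item_name", "stock_count".
"zone" is the match: the name refers to the same concept and its values are area labels (e.g. 'North', 'South').
The other fields ("price_per_unit", "item_name", "stock_count") hold different kinds of data.

So "sector" in warehouse_gamma corresponds to "zone" in warehouse_beta.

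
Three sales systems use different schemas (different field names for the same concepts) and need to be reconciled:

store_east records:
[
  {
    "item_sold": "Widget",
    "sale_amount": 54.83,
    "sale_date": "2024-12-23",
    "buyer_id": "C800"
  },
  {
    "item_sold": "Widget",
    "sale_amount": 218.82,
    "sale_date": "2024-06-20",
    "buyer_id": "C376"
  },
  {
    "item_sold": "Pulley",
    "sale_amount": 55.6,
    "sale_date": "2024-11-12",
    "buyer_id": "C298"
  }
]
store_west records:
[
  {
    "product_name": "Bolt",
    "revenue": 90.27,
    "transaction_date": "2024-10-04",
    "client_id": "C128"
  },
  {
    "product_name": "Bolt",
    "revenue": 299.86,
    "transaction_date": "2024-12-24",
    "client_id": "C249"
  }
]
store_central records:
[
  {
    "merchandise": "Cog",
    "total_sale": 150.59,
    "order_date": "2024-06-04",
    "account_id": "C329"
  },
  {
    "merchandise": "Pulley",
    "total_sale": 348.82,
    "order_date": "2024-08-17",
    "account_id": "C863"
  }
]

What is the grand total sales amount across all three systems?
1218.79

Schema reconciliation - all amount fields map to sale amount:

store_east (sale_amount): 329.25
store_west (revenue): 390.13
store_central (total_sale): 499.41

Grand total: 1218.79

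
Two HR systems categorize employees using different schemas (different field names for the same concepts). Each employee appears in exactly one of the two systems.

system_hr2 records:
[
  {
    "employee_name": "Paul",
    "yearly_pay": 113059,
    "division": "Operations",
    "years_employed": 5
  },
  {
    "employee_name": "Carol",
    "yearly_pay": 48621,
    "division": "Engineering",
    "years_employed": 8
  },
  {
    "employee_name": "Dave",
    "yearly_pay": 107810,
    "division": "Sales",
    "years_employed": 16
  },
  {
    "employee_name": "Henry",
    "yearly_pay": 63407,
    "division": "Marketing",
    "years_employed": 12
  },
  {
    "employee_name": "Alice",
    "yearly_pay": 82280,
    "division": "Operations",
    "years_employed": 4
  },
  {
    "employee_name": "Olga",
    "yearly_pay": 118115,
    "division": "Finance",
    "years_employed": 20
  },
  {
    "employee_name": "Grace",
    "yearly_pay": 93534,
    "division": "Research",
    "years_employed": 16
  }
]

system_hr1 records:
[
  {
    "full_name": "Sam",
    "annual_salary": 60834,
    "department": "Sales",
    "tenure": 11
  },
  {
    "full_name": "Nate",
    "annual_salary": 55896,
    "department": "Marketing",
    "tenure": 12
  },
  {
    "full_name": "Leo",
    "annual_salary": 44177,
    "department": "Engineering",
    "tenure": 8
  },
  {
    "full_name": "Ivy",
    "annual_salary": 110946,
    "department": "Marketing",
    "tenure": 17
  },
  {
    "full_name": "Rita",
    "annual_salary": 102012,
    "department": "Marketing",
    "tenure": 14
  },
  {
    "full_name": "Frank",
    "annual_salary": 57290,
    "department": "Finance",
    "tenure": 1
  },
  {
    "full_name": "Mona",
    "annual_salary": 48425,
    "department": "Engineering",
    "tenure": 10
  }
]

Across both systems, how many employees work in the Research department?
1

Schema mapping: "division" (system_hr2) = "department" (system_hr1) = department

Research employees in system_hr2: 1
Research employees in system_hr1: 0

Total in Research: 1 + 0 = 1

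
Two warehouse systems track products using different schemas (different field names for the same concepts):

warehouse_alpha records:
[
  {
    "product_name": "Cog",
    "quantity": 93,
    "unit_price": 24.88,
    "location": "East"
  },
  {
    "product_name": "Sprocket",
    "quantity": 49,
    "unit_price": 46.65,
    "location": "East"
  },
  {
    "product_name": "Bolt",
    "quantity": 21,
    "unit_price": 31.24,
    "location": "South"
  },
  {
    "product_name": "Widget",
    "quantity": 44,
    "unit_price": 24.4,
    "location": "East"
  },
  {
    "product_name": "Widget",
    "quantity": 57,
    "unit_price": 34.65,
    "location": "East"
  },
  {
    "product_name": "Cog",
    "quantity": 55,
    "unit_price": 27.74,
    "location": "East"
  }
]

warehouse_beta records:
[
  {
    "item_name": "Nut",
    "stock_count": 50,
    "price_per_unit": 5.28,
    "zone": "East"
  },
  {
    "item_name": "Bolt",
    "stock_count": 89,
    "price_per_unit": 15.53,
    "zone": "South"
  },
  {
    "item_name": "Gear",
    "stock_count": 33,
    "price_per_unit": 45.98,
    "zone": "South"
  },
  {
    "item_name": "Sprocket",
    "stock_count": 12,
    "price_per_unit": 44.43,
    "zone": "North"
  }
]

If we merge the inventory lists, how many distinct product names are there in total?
6

Schema mapping: "product_name" (warehouse_alpha) = "item_name" (warehouse_beta) = product name

Products in warehouse_alpha: ['Bolt', 'Cog', 'Sprocket', 'Widget']
Products in warehouse_beta: ['Bolt', 'Gear', 'Nut', 'Sprocket']

Union (unique products): ['Bolt', 'Cog', 'Gear', 'Nut', 'Sprocket', 'Widget']
Count: 6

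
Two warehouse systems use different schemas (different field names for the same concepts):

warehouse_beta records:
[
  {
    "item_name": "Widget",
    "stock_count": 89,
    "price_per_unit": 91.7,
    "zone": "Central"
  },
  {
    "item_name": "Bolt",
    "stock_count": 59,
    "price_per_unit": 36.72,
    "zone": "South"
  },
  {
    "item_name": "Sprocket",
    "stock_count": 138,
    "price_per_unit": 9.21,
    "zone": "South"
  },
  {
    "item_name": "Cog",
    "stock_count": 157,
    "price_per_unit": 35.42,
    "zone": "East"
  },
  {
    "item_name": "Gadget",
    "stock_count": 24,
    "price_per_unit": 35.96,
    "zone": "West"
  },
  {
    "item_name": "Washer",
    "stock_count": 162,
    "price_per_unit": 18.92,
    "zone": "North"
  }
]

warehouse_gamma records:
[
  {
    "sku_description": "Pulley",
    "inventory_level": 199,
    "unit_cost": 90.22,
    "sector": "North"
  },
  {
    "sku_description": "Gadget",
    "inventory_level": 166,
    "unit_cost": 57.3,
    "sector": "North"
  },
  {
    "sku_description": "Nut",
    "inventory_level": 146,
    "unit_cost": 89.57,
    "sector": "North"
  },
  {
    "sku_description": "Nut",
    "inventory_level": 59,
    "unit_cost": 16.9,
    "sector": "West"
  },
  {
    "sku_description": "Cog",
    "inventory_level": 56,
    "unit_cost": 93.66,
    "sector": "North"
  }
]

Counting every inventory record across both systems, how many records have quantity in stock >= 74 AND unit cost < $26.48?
2

Schema mappings:
- "stock_count" (warehouse_beta) = "inventory_level" (warehouse_gamma) = quantity
- "price_per_unit" (warehouse_beta) = "unit_cost" (warehouse_gamma) = unit cost

Records meeting both conditions in warehouse_beta: 2
Records meeting both conditions in warehouse_gamma: 0

Total: 2 + 0 = 2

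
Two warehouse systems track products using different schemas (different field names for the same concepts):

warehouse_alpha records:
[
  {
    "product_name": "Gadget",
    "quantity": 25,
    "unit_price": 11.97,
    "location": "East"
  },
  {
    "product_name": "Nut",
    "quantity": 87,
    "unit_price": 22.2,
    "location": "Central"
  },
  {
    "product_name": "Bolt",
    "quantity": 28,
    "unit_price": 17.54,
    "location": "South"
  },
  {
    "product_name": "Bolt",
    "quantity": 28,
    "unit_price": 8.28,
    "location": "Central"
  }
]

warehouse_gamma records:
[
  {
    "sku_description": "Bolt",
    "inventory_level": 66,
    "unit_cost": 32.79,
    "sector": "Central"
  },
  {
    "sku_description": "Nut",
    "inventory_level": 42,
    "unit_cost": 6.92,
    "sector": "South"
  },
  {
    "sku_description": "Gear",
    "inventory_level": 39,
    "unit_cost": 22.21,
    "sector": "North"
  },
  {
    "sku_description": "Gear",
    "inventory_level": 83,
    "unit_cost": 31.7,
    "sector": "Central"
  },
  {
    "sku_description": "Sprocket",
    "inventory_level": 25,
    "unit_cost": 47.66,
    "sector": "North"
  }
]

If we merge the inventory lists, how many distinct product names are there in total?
5

Schema mapping: "product_name" (warehouse_alpha) = "sku_description" (warehouse_gamma) = product name

Products in warehouse_alpha: ['Bolt', 'Gadget', 'Nut']
Products in warehouse_gamma: ['Bolt', 'Gear', 'Nut', 'Sprocket']

Union (unique products): ['Bolt', 'Gadget', 'Gear', 'Nut', 'Sprocket']
Count: 5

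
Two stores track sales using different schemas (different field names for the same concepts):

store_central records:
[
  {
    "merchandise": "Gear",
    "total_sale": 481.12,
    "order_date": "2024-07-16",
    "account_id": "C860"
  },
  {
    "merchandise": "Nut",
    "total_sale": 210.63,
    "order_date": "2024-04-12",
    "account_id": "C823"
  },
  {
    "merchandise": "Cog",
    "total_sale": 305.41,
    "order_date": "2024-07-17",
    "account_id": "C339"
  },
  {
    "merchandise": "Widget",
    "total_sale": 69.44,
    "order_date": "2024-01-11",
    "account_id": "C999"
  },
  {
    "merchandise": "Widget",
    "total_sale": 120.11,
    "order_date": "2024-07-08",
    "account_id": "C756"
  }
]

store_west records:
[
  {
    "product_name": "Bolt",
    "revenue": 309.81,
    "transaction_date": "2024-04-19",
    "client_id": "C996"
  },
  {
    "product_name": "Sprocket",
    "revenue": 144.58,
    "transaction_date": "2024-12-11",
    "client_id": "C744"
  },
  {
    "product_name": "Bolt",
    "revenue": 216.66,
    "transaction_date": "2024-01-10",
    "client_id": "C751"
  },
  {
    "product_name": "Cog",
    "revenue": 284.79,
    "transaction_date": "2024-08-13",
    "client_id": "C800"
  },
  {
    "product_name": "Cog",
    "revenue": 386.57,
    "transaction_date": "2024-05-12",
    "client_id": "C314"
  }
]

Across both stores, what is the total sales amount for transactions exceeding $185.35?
2194.99

Schema mapping: "total_sale" (store_central) = "revenue" (store_west) = sale amount

Sum of sales > $185.35 in store_central: 997.16
Sum of sales > $185.35 in store_west: 1197.83

Total: 997.16 + 1197.83 = 2194.99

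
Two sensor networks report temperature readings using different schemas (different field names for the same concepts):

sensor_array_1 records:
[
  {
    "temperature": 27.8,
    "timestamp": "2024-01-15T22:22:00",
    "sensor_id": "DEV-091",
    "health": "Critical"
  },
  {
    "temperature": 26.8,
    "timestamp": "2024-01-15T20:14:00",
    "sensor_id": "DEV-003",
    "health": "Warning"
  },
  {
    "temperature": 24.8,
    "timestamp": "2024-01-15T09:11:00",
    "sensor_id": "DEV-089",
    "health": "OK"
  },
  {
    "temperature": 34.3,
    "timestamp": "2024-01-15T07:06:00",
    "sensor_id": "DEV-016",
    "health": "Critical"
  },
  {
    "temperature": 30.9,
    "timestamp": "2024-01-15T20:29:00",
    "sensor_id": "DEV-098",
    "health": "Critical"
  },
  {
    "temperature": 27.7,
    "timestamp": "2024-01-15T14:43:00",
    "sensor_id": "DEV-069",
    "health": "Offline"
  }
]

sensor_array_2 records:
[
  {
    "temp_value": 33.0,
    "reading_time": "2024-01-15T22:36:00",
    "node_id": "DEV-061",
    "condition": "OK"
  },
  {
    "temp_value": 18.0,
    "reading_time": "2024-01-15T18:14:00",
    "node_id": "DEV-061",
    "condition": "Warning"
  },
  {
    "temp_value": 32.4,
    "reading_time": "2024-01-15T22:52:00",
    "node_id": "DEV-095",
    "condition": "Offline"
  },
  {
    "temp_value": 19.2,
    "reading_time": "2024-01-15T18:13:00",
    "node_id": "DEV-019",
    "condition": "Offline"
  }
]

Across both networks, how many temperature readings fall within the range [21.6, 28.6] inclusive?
4

Schema mapping: "temperature" (sensor_array_1) = "temp_value" (sensor_array_2) = temperature

Readings in [21.6, 28.6] from sensor_array_1: 4
Readings in [21.6, 28.6] from sensor_array_2: 0

Total count: 4 + 0 = 4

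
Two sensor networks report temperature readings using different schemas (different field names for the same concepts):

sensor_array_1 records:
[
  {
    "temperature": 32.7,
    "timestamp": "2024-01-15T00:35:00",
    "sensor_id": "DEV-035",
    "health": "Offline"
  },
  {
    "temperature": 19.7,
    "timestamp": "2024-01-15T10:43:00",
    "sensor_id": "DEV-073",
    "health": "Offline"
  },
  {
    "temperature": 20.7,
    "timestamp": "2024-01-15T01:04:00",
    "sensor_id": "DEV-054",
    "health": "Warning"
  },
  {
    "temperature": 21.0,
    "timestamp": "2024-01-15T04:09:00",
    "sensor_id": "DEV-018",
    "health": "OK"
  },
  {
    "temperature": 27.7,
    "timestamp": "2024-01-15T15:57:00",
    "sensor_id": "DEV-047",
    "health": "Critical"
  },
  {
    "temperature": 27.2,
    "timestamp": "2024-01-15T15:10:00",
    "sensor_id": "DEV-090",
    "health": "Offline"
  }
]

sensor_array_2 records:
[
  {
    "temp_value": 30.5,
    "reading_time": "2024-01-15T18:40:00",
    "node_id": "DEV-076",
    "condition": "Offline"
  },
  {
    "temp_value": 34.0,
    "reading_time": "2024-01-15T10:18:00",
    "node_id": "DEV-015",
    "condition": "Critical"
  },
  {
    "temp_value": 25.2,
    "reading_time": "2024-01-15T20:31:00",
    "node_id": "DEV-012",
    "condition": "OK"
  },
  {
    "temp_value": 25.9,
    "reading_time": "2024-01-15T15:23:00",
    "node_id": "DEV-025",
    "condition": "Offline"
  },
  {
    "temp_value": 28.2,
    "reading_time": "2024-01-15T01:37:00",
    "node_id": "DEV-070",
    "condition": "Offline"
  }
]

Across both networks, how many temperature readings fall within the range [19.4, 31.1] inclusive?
9

Schema mapping: "temperature" (sensor_array_1) = "temp_value" (sensor_array_2) = temperature

Readings in [19.4, 31.1] from sensor_array_1: 5
Readings in [19.4, 31.1] from sensor_array_2: 4

Total count: 5 + 4 = 9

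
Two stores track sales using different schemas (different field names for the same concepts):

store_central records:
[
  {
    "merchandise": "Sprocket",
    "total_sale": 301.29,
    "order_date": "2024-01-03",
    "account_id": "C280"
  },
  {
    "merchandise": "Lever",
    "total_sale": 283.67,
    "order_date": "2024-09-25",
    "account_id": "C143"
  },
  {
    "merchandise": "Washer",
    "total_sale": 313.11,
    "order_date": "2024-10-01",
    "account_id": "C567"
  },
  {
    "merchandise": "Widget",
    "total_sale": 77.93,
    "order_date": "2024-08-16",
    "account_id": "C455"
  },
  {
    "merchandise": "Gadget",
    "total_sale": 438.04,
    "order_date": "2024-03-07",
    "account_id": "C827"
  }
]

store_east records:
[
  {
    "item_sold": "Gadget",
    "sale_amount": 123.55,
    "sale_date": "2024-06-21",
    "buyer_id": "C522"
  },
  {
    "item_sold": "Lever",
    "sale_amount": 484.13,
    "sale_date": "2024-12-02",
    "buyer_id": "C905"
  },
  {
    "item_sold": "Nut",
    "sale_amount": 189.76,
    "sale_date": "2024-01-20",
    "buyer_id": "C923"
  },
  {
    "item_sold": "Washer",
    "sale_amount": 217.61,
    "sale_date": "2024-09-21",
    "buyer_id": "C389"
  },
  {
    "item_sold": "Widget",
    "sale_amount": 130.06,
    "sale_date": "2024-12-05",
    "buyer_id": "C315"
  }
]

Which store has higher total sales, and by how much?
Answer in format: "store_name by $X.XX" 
store_central by $268.93

Schema mapping: "total_sale" (store_central) = "sale_amount" (store_east) = sale amount

Total for store_central: 1414.04
Total for store_east: 1145.11

Difference: |1414.04 - 1145.11| = 268.93
store_central has higher sales by $268.93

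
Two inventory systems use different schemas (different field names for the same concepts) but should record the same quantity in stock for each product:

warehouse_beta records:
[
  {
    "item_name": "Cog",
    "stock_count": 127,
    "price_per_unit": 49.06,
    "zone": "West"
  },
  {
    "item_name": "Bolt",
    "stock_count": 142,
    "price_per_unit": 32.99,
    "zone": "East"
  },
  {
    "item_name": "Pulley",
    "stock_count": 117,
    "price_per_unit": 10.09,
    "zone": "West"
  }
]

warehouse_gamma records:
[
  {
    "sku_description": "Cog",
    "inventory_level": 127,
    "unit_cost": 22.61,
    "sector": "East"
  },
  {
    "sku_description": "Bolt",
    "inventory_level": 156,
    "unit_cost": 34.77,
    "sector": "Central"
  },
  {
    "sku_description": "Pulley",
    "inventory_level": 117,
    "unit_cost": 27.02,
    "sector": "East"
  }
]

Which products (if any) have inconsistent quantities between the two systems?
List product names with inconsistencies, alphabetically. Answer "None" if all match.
Bolt

Schema mappings:
- "item_name" (warehouse_beta) = "sku_description" (warehouse_gamma) = product name
- "stock_count" (warehouse_beta) = "inventory_level" (warehouse_gamma) = quantity

Comparison:
  Cog: 127 vs 127 - MATCH
  Bolt: 142 vs 156 - MISMATCH
  Pulley: 117 vs 117 - MATCH

Products with inconsistencies: Bolt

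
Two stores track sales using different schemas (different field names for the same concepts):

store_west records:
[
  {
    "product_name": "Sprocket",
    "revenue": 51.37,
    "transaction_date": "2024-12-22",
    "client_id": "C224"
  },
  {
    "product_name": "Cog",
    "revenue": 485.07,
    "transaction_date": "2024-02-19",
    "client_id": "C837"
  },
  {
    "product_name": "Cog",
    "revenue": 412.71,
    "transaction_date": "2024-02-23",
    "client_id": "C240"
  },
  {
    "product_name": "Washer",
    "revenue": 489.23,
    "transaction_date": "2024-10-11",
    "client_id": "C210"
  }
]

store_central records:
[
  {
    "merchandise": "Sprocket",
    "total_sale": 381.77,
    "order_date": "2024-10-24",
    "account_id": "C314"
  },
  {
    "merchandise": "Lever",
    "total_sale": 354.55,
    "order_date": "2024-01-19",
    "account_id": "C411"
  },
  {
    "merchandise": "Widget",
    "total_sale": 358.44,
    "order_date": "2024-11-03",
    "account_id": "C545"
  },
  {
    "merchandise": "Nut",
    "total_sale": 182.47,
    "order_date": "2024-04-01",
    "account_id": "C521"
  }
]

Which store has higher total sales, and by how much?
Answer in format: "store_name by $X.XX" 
store_west by $161.15

Schema mapping: "revenue" (store_west) = "total_sale" (store_central) = sale amount

Total for store_west: 1438.38
Total for store_central: 1277.23

Difference: |1438.38 - 1277.23| = 161.15
store_west has higher sales by $161.15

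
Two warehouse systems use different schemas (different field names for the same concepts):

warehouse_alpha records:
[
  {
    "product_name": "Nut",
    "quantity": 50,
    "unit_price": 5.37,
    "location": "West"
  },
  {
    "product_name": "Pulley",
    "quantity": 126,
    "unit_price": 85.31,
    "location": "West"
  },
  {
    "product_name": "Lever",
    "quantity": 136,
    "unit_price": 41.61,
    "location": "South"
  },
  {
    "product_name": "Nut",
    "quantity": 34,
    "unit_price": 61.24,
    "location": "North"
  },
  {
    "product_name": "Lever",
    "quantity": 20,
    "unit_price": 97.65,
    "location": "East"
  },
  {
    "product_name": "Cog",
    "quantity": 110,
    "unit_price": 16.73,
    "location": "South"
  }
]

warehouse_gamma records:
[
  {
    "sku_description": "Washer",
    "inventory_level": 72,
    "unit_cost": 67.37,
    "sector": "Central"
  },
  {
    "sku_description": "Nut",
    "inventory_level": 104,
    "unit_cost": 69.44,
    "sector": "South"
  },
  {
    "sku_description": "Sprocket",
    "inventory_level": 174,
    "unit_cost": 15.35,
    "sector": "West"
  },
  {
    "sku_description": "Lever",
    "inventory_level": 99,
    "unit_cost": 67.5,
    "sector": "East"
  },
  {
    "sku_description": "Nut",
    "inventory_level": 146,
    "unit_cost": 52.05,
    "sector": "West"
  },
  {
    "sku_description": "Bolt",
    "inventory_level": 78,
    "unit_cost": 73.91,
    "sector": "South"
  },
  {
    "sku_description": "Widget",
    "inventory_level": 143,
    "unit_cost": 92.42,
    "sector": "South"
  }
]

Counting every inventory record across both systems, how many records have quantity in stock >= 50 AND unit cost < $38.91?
3

Schema mappings:
- "quantity" (warehouse_alpha) = "inventory_level" (warehouse_gamma) = quantity
- "unit_price" (warehouse_alpha) = "unit_cost" (warehouse_gamma) = unit cost

Records meeting both conditions in warehouse_alpha: 2
Records meeting both conditions in warehouse_gamma: 1

Total: 2 + 1 = 3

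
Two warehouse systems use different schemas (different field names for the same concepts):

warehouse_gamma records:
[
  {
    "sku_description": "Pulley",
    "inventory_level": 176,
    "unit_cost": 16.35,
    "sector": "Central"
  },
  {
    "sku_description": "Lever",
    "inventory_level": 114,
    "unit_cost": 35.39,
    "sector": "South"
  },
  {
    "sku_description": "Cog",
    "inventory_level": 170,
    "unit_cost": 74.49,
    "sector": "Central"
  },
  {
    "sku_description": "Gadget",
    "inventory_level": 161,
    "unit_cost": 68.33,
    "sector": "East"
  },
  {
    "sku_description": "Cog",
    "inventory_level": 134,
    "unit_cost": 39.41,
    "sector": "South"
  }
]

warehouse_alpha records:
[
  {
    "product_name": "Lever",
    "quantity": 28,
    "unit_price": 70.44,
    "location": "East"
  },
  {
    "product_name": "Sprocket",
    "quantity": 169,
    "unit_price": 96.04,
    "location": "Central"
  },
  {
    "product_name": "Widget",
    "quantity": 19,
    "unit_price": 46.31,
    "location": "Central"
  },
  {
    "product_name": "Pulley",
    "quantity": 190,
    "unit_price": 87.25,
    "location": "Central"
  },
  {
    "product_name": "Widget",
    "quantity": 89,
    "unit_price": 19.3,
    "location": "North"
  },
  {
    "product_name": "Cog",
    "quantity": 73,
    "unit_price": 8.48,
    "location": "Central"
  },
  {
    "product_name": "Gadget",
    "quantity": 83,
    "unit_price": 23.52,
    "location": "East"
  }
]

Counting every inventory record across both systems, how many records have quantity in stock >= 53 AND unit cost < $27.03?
4

Schema mappings:
- "inventory_level" (warehouse_gamma) = "quantity" (warehouse_alpha) = quantity
- "unit_cost" (warehouse_gamma) = "unit_price" (warehouse_alpha) = unit cost

Records meeting both conditions in warehouse_gamma: 1
Records meeting both conditions in warehouse_alpha: 3

Total: 1 + 3 = 4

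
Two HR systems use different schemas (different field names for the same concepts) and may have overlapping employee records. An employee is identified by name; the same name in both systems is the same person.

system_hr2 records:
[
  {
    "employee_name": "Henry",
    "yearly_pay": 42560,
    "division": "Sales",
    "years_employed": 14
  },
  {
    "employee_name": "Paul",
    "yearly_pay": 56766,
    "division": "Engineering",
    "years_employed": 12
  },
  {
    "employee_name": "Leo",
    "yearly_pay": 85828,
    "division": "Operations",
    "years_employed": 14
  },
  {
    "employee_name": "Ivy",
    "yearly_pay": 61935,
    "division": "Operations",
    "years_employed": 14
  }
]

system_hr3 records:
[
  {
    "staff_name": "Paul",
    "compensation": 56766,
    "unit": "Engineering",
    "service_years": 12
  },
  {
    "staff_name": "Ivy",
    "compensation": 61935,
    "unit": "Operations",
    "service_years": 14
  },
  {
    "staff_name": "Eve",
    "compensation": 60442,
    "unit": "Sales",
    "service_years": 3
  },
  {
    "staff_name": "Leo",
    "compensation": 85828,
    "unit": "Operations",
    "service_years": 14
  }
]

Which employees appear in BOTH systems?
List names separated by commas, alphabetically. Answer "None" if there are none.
Ivy, Leo, Paul

Schema mapping: "employee_name" (system_hr2) = "staff_name" (system_hr3) = employee name

Names in system_hr2: ['Henry', 'Ivy', 'Leo', 'Paul']
Names in system_hr3: ['Eve', 'Ivy', 'Leo', 'Paul']

Intersection: ['Ivy', 'Leo', 'Paul']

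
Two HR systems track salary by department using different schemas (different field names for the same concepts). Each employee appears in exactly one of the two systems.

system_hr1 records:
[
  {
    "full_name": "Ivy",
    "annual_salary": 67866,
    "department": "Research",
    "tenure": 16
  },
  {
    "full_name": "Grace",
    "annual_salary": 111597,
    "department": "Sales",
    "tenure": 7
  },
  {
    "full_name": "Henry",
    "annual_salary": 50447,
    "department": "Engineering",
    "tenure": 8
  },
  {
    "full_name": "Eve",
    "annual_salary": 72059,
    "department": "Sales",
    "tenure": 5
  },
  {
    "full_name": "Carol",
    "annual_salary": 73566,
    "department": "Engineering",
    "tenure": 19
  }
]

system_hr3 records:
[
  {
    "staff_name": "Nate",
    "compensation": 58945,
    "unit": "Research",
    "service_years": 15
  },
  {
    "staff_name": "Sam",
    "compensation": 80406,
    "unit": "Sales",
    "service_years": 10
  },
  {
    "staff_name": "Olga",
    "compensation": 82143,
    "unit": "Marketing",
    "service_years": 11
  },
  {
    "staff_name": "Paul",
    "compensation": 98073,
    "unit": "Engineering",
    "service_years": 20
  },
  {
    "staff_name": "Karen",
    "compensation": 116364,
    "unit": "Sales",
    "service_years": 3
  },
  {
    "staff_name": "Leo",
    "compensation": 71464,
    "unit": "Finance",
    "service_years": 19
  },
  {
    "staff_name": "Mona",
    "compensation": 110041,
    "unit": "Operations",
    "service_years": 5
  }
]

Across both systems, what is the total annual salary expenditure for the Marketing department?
82143

Schema mappings:
- "department" (system_hr1) = "unit" (system_hr3) = department
- "annual_salary" (system_hr1) = "compensation" (system_hr3) = salary

Marketing salaries from system_hr1: 0
Marketing salaries from system_hr3: 82143

Total: 0 + 82143 = 82143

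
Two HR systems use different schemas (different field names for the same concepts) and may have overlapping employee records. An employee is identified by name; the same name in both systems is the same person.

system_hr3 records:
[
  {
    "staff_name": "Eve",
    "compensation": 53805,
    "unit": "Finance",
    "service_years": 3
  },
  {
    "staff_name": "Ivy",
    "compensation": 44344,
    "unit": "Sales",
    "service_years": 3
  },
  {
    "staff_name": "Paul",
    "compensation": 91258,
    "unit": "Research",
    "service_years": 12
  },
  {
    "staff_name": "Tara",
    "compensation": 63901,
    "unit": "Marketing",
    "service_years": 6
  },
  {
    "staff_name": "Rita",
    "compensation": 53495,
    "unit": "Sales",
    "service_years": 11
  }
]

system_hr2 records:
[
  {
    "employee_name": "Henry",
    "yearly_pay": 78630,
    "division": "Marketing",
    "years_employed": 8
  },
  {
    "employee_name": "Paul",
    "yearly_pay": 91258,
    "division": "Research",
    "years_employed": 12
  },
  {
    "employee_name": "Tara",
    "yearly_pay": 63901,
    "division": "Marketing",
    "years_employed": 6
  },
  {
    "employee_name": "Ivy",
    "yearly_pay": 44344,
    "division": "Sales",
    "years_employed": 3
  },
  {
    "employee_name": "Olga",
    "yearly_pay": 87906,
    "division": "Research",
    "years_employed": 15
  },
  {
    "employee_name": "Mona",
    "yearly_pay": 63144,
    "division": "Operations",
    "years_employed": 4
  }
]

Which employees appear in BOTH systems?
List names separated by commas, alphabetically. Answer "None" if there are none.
Ivy, Paul, Tara

Schema mapping: "staff_name" (system_hr3) = "employee_name" (system_hr2) = employee name

Names in system_hr3: ['Eve', 'Ivy', 'Paul', 'Rita', 'Tara']
Names in system_hr2: ['Henry', 'Ivy', 'Mona', 'Olga', 'Paul', 'Tara']

Intersection: ['Ivy', 'Paul', 'Tara']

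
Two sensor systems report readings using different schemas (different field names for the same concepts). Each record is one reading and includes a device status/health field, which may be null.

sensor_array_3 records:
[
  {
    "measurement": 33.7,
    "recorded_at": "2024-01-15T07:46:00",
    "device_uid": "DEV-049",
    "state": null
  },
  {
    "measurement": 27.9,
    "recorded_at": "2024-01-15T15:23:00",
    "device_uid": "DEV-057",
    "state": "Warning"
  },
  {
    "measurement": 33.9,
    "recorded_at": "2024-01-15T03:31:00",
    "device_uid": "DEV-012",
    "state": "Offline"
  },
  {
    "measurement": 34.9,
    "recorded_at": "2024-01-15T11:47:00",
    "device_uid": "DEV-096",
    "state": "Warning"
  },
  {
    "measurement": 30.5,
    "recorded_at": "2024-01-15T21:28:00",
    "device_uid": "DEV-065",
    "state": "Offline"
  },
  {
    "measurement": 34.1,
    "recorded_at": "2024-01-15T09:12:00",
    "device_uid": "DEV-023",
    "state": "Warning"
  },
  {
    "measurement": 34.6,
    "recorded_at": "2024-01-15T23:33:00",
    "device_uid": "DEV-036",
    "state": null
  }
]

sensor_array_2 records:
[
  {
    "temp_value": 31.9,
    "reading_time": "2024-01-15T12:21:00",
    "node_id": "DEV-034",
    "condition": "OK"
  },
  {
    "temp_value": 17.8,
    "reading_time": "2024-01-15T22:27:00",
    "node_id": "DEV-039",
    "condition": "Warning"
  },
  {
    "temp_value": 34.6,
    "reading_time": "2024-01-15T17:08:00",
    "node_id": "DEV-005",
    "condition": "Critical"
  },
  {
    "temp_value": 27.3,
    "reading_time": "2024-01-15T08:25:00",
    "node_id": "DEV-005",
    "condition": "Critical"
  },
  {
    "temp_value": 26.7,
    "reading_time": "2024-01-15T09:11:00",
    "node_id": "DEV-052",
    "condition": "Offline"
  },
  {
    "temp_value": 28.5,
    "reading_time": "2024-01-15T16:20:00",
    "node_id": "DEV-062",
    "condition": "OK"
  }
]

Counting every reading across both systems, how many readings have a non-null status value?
11

Schema mapping: "state" (sensor_array_3) = "condition" (sensor_array_2) = status

Non-null in sensor_array_3: 5
Non-null in sensor_array_2: 6

Total non-null: 5 + 6 = 11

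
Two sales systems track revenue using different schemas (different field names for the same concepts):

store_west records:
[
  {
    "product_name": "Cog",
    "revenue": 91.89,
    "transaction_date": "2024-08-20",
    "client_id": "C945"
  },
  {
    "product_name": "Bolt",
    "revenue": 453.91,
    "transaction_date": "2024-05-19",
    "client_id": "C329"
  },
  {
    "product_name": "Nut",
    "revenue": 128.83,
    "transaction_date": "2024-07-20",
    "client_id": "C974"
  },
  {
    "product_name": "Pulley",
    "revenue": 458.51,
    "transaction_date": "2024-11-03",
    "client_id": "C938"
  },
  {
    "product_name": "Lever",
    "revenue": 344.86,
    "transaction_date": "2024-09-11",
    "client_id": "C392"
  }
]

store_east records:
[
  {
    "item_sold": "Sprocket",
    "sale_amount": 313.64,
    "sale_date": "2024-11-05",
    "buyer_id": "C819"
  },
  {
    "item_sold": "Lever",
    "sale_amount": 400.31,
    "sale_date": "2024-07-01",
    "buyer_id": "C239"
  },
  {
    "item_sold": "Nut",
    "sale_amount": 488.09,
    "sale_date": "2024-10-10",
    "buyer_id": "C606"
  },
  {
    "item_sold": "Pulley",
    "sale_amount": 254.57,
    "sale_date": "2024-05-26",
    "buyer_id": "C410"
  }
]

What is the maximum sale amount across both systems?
488.09

Reconcile: "revenue" (store_west) = "sale_amount" (store_east) = sale amount

Maximum in store_west: 458.51
Maximum in store_east: 488.09

Overall maximum: max(458.51, 488.09) = 488.09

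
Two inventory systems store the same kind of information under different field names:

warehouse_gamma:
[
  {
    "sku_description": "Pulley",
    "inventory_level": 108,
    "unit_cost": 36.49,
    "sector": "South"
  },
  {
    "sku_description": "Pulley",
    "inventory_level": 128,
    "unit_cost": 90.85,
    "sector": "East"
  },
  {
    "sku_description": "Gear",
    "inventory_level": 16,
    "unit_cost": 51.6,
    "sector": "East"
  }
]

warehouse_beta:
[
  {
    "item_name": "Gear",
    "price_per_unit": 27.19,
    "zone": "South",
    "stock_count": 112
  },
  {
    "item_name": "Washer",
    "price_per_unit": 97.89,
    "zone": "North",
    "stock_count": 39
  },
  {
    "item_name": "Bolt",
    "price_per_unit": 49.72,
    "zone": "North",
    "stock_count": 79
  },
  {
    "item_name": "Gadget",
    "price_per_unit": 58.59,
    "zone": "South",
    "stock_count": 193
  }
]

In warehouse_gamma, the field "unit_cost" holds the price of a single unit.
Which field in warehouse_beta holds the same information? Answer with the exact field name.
price_per_unit

In warehouse_gamma, "unit_cost" holds the price of a single unit.
The fields in warehouse_beta are: "item_name", "price_per_unit", "zone", "stock_count".
"price_per_unit" is the match: the name refers to the same concept and its values are decimal currency amounts (e.g. 27.19, 97.89).
The other fields ("item_name", "zone", "stock_count") hold different kinds of data.

So "unit_cost" in warehouse_gamma corresponds to "price_per_unit" in warehouse_beta.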